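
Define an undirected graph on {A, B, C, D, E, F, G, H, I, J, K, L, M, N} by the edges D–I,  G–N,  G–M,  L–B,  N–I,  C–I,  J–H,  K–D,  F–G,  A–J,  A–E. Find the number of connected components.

3

Component: {B, L}
Component: {A, E, H, J}
Component: {C, D, F, G, I, K, M, N}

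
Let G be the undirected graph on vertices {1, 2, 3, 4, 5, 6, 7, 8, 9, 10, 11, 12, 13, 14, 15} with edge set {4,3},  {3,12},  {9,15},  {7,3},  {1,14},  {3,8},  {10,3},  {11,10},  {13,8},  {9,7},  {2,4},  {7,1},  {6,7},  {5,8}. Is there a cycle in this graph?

The graph has 15 vertices, 14 edges, and 1 connected component.
Since 14 = 15 - 1, the graph is a forest and contains no cycle.

No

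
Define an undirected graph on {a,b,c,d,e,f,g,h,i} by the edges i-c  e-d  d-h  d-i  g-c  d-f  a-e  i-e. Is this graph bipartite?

The cycle e-d-i-e has length 3, which is odd, so the graph is not bipartite.

No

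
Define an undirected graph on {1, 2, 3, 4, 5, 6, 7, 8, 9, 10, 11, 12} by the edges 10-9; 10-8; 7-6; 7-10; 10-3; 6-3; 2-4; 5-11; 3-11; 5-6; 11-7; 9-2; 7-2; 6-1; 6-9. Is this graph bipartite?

Color {2, 6, 10, 11, 12} black and {1, 3, 4, 5, 7, 8, 9} white. No edge joins two same-colored vertices, so the graph is bipartite.

Yes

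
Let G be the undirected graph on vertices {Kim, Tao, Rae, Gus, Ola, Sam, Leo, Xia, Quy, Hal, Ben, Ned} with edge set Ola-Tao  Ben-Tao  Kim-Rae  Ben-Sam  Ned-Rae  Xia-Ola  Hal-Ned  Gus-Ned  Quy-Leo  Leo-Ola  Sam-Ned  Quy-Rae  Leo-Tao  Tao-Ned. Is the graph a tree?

The graph has 12 vertices and 14 edges.
Connected but with 14 > 11 edges, so it has a cycle and is not a tree.

No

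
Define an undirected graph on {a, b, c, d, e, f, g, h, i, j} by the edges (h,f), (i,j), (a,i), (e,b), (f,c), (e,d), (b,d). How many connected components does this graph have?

Component: {g}
Component: {a, i, j}
Component: {b, d, e}
Component: {c, f, h}

4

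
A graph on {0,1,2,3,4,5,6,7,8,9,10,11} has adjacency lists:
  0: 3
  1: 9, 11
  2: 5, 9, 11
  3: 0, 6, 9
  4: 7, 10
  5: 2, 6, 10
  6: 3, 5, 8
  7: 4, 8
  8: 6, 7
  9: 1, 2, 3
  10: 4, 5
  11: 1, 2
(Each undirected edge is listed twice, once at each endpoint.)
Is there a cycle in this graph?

|V| = 12, |E| = 14, number of components = 1.
One cycle is 5-10-4-7-8-6-5.

Yes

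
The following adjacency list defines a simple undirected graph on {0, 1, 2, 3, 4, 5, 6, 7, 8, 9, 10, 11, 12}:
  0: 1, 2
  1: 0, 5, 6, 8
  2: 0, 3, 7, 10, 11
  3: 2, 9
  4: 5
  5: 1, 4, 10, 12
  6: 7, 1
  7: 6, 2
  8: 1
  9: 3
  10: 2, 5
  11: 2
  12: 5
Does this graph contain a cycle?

Yes

The graph has 13 vertices, 14 edges, and 1 connected component.
Since 14 > 13 - 1, a cycle must exist; for instance 0-2-7-6-1-0.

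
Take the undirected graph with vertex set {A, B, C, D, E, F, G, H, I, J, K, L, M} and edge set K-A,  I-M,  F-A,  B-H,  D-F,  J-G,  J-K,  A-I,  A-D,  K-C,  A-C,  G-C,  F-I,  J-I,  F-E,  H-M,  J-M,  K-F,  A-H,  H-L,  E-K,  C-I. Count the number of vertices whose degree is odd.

Degrees: A:6, B:1, C:4, D:2, E:2, F:5, G:2, H:4, I:5, J:4, K:5, L:1, M:3
Odd-degree vertices: B, F, I, K, L, M.

6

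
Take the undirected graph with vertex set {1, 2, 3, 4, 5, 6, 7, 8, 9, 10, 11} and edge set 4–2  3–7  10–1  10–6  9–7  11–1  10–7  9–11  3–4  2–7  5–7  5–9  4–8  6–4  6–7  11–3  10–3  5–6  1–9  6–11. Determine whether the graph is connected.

Starting from 1 and exploring outward reaches every vertex (1, 10, 9, 11, 6, 7, 3, 5, 4, 2, 8); the graph is connected.

Yes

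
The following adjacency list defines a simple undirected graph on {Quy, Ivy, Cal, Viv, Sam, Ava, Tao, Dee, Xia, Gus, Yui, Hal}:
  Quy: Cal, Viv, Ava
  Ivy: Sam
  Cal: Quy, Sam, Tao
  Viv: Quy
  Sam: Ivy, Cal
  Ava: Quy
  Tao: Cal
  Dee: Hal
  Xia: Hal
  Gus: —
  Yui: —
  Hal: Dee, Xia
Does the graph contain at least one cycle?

The graph has 12 vertices, 8 edges, and 4 connected components.
Since 8 = 12 - 4, the graph is a forest and contains no cycle.

No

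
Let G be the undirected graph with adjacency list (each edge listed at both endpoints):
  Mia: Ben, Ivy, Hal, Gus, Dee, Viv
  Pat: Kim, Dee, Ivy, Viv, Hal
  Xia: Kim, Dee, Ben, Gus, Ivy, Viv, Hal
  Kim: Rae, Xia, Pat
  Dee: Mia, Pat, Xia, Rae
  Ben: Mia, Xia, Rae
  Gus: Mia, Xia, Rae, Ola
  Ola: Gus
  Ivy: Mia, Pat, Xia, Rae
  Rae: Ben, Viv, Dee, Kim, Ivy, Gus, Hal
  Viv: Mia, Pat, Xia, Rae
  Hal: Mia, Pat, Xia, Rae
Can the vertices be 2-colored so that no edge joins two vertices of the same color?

Yes

Partition the vertices as {Kim, Dee, Ben, Gus, Ivy, Viv, Hal} vs {Mia, Pat, Xia, Ola, Rae}. Each listed edge has one endpoint in each part, so the graph is bipartite.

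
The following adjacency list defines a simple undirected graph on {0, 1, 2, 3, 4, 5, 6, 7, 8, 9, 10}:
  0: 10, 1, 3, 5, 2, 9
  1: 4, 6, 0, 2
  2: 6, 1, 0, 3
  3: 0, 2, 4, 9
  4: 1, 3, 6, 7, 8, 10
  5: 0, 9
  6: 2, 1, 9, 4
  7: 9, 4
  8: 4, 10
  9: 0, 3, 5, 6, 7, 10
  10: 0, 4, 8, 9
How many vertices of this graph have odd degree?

Degrees: 0:6, 1:4, 2:4, 3:4, 4:6, 5:2, 6:4, 7:2, 8:2, 9:6, 10:4
Odd-degree vertices: none.

0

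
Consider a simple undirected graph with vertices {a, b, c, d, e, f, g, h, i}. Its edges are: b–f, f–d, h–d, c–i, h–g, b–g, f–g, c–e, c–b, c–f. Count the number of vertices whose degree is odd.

4

Degrees: a:0, b:3, c:4, d:2, e:1, f:4, g:3, h:2, i:1
Odd-degree vertices: b, e, g, i.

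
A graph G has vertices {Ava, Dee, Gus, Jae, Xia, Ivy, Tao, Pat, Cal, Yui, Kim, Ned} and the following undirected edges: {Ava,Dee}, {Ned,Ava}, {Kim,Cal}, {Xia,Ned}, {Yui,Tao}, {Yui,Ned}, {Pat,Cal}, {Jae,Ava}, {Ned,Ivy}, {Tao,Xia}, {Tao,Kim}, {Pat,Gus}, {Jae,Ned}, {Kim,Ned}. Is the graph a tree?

|V| = 12, |E| = 14.
A tree on 12 vertices has exactly 11 edges; this graph has 14, so it contains a cycle and is not a tree.

No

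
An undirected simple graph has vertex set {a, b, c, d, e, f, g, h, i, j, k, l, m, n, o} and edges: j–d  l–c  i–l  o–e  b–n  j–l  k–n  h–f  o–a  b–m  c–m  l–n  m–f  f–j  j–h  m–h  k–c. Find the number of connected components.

Component: {g}
Component: {a, e, o}
Component: {b, c, d, f, h, i, j, k, l, m, n}

3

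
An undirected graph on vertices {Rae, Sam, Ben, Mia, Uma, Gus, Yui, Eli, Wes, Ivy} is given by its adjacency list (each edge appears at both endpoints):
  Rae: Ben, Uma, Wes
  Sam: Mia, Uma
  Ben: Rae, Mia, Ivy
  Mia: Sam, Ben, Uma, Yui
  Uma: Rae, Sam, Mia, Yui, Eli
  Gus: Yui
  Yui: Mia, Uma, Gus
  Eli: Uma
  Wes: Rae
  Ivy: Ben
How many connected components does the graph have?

1

Component: {Rae, Sam, Ben, Mia, Uma, Gus, Yui, Eli, Wes, Ivy}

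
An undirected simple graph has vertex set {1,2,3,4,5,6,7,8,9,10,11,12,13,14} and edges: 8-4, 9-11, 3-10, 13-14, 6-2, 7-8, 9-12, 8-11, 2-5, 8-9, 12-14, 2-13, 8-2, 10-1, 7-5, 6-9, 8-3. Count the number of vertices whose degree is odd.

Degrees: 1:1, 2:4, 3:2, 4:1, 5:2, 6:2, 7:2, 8:6, 9:4, 10:2, 11:2, 12:2, 13:2, 14:2
Odd-degree vertices: 1, 4.

2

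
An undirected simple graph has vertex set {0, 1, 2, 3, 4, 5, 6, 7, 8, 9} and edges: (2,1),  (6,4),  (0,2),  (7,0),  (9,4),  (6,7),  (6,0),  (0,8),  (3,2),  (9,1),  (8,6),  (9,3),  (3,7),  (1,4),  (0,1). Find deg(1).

4

Neighbors of 1: 0, 2, 4, 9.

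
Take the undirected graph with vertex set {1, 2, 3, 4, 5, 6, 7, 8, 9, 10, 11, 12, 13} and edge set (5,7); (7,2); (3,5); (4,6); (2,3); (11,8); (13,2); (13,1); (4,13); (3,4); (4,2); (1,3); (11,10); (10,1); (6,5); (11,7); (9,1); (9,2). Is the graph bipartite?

No

2-4-13-2 is an odd cycle (length 3), and a bipartite graph can contain only even cycles.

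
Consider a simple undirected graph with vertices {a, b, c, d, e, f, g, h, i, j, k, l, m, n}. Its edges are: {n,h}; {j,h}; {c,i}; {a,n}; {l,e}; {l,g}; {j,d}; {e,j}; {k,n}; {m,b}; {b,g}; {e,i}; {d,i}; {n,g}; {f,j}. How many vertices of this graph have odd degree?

Degrees: a:1, b:2, c:1, d:2, e:3, f:1, g:3, h:2, i:3, j:4, k:1, l:2, m:1, n:4
Odd-degree vertices: a, c, e, f, g, i, k, m.

8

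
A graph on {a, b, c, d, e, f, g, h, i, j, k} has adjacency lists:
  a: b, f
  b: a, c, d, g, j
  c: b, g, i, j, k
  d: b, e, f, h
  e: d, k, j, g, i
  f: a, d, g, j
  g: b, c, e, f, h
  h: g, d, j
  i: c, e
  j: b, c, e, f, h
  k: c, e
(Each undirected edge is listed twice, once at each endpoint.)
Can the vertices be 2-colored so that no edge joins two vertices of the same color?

g-b-c-g is an odd cycle (length 3), and a bipartite graph can contain only even cycles.

No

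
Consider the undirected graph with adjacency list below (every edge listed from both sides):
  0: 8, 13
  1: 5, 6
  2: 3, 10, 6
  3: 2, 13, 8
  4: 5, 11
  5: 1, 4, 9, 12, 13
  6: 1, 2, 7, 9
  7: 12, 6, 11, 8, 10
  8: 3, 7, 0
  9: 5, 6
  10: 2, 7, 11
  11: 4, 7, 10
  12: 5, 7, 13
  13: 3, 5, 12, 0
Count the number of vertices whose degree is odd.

Degrees: 0:2, 1:2, 2:3, 3:3, 4:2, 5:5, 6:4, 7:5, 8:3, 9:2, 10:3, 11:3, 12:3, 13:4
Odd-degree vertices: 2, 3, 5, 7, 8, 10, 11, 12.

8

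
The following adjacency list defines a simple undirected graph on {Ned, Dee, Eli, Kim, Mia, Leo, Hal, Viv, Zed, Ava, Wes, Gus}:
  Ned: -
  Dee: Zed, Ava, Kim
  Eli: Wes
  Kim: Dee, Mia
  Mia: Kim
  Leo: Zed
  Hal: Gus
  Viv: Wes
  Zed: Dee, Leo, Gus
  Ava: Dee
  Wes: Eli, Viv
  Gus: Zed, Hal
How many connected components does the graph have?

Component: {Ned}
Component: {Eli, Viv, Wes}
Component: {Dee, Kim, Mia, Leo, Hal, Zed, Ava, Gus}

3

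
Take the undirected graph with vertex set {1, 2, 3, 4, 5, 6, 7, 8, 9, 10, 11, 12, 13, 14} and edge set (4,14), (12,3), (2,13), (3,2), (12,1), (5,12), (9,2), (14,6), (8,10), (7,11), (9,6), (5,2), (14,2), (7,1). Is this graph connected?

No

Component: {8, 10}
Component: {1, 2, 3, 4, 5, 6, 7, 9, 11, 12, 13, 14}
There are 2 separate components, so the graph is not connected.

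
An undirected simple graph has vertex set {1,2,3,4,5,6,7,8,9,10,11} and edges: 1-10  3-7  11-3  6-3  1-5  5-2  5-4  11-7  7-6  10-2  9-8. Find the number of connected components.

3

Component: {8, 9}
Component: {3, 6, 7, 11}
Component: {1, 2, 4, 5, 10}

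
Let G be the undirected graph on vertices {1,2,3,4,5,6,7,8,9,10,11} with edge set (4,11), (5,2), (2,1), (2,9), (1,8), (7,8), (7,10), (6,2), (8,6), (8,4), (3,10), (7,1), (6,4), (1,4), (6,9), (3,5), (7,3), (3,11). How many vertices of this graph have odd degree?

0

Degrees: 1:4, 2:4, 3:4, 4:4, 5:2, 6:4, 7:4, 8:4, 9:2, 10:2, 11:2
Odd-degree vertices: none.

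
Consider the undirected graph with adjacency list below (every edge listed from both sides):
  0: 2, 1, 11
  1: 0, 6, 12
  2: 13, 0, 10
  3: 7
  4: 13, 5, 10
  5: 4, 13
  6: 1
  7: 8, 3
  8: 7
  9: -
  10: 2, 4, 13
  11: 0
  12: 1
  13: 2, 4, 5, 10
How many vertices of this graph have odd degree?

Degrees: 0:3, 1:3, 2:3, 3:1, 4:3, 5:2, 6:1, 7:2, 8:1, 9:0, 10:3, 11:1, 12:1, 13:4
Odd-degree vertices: 0, 1, 2, 3, 4, 6, 8, 10, 11, 12.

10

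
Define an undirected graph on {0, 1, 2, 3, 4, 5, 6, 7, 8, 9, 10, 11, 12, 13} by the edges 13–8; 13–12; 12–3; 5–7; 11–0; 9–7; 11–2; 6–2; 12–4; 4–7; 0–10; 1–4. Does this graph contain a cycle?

No

The graph has 14 vertices, 12 edges, and 2 connected components.
A forest on 14 vertices with 2 components has exactly 12 edges, which matches — so no cycle.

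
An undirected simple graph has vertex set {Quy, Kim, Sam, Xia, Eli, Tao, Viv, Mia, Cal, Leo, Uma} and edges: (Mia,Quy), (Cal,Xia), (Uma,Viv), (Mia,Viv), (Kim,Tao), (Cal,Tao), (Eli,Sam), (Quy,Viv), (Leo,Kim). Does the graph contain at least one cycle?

The graph has 11 vertices, 9 edges, and 3 connected components.
Since 9 > 11 - 3, a cycle must exist; for instance Quy-Viv-Mia-Quy.

Yes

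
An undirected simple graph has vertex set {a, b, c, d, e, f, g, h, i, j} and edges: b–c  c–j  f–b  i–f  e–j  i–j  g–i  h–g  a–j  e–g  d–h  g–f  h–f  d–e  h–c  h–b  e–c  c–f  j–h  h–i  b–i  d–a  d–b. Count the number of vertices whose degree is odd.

Degrees: a:2, b:5, c:5, d:4, e:4, f:5, g:4, h:7, i:5, j:5
Odd-degree vertices: b, c, f, h, i, j.

6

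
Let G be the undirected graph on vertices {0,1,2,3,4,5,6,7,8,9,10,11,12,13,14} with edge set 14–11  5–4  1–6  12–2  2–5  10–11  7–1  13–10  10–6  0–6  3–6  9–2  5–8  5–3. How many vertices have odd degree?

Degrees: 0:1, 1:2, 2:3, 3:2, 4:1, 5:4, 6:4, 7:1, 8:1, 9:1, 10:3, 11:2, 12:1, 13:1, 14:1
Odd-degree vertices: 0, 2, 4, 7, 8, 9, 10, 12, 13, 14.

10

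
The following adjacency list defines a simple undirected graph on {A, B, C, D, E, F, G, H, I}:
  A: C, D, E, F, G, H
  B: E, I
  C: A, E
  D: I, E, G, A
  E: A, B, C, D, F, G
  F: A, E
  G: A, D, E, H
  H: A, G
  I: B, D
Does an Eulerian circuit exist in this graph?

Yes

Degrees: A:6, B:2, C:2, D:4, E:6, F:2, G:4, H:2, I:2
All degrees are even and the non-isolated vertices are connected — an Eulerian circuit exists.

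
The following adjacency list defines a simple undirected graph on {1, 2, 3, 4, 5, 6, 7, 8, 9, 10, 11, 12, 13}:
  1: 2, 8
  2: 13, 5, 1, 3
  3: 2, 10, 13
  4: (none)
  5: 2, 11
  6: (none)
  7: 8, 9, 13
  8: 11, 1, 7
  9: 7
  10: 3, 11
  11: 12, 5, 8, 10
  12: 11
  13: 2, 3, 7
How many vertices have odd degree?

Degrees: 1:2, 2:4, 3:3, 4:0, 5:2, 6:0, 7:3, 8:3, 9:1, 10:2, 11:4, 12:1, 13:3
Odd-degree vertices: 3, 7, 8, 9, 12, 13.

6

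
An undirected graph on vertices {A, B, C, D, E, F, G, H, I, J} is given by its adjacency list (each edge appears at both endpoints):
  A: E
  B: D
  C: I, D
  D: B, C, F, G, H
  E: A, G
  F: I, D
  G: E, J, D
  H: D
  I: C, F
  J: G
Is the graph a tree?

No

|V| = 10, |E| = 10.
Connected but with 10 > 9 edges, so it has a cycle and is not a tree.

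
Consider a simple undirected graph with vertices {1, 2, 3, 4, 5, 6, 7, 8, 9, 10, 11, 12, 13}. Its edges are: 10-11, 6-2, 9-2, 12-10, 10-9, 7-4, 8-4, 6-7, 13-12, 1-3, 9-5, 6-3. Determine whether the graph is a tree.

Yes

|V| = 13, |E| = 12.
It is connected with exactly 12 edges, hence acyclic — it is a tree.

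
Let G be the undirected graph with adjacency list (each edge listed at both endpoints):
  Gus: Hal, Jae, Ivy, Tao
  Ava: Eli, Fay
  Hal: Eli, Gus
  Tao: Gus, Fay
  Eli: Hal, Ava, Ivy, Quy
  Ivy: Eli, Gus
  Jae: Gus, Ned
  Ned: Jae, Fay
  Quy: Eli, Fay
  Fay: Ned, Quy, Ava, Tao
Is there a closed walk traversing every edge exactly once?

Yes

Degrees: Gus:4, Ava:2, Hal:2, Tao:2, Eli:4, Ivy:2, Jae:2, Ned:2, Quy:2, Fay:4
Every vertex has even degree and the edges form a single connected piece, so an Eulerian circuit exists.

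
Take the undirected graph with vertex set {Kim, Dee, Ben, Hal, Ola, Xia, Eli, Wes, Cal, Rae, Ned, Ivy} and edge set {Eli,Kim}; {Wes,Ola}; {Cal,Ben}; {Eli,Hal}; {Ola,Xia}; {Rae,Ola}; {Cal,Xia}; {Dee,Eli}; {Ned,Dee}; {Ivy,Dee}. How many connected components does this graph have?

Component: {Kim, Dee, Hal, Eli, Ned, Ivy}
Component: {Ben, Ola, Xia, Wes, Cal, Rae}

2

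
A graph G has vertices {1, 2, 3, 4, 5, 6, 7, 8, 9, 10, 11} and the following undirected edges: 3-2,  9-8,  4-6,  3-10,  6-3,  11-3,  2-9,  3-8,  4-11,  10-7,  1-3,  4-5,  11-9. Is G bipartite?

Yes

A valid 2-coloring puts {3, 4, 7, 9} on one side and {1, 2, 5, 6, 8, 10, 11} on the other; every edge crosses between the two sides.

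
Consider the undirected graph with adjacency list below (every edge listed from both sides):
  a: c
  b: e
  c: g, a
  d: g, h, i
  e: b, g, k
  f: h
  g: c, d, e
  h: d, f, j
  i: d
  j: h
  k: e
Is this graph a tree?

The graph has 11 vertices and 10 edges.
It is connected with exactly 10 edges, hence acyclic — it is a tree.

Yes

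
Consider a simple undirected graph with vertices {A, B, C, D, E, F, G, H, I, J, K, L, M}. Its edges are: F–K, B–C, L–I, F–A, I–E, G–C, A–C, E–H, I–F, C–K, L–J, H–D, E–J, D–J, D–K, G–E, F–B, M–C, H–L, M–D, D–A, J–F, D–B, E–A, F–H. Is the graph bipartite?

Yes

Color {C, D, E, F, L} black and {A, B, G, H, I, J, K, M} white. No edge joins two same-colored vertices, so the graph is bipartite.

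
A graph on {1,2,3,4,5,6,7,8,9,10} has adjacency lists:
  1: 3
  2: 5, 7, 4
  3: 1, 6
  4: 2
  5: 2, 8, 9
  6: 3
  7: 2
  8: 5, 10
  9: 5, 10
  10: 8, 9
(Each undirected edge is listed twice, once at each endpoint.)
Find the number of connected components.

2

Component: {1, 3, 6}
Component: {2, 4, 5, 7, 8, 9, 10}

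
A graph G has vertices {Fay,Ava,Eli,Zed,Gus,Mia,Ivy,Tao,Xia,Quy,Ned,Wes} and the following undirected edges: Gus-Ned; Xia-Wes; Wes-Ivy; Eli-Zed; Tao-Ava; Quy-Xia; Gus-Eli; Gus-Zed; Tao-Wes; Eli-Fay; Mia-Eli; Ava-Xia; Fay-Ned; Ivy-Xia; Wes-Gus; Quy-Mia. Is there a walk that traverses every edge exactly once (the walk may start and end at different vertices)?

Yes

Degrees: Fay:2, Ava:2, Eli:4, Zed:2, Gus:4, Mia:2, Ivy:2, Tao:2, Xia:4, Quy:2, Ned:2, Wes:4
Odd-degree vertices: none (0 total).
The non-isolated vertices are connected and exactly 0 have odd degree, so an Eulerian trail exists.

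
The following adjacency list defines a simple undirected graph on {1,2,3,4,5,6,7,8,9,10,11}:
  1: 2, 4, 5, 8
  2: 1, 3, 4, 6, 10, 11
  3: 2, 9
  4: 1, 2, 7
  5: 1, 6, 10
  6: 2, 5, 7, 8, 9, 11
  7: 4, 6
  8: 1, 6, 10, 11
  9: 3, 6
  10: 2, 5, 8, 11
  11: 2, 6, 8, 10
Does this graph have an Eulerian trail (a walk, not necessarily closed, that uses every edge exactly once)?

Degrees: 1:4, 2:6, 3:2, 4:3, 5:3, 6:6, 7:2, 8:4, 9:2, 10:4, 11:4
Odd-degree vertices: 4, 5 (2 total).
The non-isolated vertices are connected and exactly 2 have odd degree, so an Eulerian trail exists (from 4 to 5).

Yes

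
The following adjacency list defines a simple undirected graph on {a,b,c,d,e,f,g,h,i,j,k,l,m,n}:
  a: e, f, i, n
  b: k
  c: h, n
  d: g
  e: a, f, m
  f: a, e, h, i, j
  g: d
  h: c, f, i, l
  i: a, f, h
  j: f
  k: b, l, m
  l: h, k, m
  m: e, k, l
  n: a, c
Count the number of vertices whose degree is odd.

Degrees: a:4, b:1, c:2, d:1, e:3, f:5, g:1, h:4, i:3, j:1, k:3, l:3, m:3, n:2
Odd-degree vertices: b, d, e, f, g, i, j, k, l, m.

10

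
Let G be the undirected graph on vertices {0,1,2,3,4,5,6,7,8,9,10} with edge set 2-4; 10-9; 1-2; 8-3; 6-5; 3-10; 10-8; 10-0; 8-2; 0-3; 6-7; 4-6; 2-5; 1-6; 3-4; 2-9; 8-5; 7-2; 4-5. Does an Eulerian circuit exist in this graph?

Degrees: 0:2, 1:2, 2:6, 3:4, 4:4, 5:4, 6:4, 7:2, 8:4, 9:2, 10:4
Every vertex has even degree and the edges form a single connected piece, so an Eulerian circuit exists.

Yes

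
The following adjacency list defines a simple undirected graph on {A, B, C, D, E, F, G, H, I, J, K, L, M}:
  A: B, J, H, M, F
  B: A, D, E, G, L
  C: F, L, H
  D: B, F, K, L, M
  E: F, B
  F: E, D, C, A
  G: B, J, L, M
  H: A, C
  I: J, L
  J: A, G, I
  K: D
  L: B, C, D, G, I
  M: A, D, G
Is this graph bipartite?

B-L-I-J-A-B is an odd cycle (length 5), and a bipartite graph can contain only even cycles.

No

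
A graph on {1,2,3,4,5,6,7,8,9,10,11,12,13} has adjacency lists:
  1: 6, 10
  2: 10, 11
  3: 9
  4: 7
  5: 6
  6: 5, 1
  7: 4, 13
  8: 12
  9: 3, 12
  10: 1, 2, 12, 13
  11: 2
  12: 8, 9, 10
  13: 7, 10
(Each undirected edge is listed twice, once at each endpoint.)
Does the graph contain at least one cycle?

The graph has 13 vertices, 12 edges, and 1 connected component.
A forest on 13 vertices with 1 component has exactly 12 edges, which matches — so no cycle.

No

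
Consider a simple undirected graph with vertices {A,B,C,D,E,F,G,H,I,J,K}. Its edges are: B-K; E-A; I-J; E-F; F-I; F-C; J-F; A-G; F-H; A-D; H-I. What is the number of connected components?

2

Component: {B, K}
Component: {A, C, D, E, F, G, H, I, J}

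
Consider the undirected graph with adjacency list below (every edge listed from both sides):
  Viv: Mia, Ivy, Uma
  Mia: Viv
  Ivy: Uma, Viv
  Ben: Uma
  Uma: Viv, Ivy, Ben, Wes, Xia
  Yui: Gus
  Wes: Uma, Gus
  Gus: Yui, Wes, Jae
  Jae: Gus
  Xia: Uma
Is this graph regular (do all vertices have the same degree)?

Degrees: Viv:3, Mia:1, Ivy:2, Ben:1, Uma:5, Yui:1, Wes:2, Gus:3, Jae:1, Xia:1
Degrees are not all equal (e.g. deg(Mia)=1 but deg(Uma)=5); not regular.

No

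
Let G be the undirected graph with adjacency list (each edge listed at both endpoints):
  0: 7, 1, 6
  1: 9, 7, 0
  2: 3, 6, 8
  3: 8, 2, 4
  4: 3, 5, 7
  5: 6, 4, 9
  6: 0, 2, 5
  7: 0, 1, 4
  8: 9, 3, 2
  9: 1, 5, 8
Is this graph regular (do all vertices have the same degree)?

Yes

Degrees: 0:3, 1:3, 2:3, 3:3, 4:3, 5:3, 6:3, 7:3, 8:3, 9:3
Every vertex has degree 3, so the graph is 3-regular.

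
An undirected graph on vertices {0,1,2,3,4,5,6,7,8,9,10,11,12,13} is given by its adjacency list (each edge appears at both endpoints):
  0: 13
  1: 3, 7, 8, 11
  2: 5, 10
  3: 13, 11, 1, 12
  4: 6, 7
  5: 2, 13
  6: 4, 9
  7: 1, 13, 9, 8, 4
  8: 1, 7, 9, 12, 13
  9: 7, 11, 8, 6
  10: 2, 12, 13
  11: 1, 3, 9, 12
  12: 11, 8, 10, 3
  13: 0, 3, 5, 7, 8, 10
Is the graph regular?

No

Degrees: 0:1, 1:4, 2:2, 3:4, 4:2, 5:2, 6:2, 7:5, 8:5, 9:4, 10:3, 11:4, 12:4, 13:6
Vertex 0 has degree 1 while 13 has degree 6, so the graph is not regular.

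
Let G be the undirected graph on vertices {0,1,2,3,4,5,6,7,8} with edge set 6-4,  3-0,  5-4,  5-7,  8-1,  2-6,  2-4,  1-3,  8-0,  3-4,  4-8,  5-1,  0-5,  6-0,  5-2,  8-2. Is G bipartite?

4-2-8-4 is an odd cycle (length 3), and a bipartite graph can contain only even cycles.

No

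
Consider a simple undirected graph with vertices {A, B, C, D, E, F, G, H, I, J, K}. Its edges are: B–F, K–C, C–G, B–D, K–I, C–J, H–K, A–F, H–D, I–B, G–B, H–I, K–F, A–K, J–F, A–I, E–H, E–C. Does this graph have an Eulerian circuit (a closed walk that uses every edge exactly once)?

Degrees: A:3, B:4, C:4, D:2, E:2, F:4, G:2, H:4, I:4, J:2, K:5
Vertices with odd degree: A, K. An Eulerian circuit requires all degrees even.

No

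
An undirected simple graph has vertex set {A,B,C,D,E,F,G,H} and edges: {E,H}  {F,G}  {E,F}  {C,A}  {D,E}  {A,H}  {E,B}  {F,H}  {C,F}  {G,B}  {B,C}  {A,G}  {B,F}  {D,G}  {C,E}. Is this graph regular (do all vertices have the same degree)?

No

Degrees: A:3, B:4, C:4, D:2, E:5, F:5, G:4, H:3
Degrees are not all equal (e.g. deg(D)=2 but deg(E)=5); not regular.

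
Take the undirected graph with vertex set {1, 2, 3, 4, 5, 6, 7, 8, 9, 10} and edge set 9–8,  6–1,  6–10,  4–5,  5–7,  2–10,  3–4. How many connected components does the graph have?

3

Component: {8, 9}
Component: {1, 2, 6, 10}
Component: {3, 4, 5, 7}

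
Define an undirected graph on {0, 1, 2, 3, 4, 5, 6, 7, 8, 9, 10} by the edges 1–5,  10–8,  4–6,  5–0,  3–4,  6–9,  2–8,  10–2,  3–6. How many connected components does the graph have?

Component: {7}
Component: {0, 1, 5}
Component: {2, 8, 10}
Component: {3, 4, 6, 9}

4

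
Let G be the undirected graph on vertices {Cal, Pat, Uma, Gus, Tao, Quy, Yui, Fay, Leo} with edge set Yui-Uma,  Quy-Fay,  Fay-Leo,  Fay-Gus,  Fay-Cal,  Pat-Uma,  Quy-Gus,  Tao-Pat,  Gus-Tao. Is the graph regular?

Degrees: Cal:1, Pat:2, Uma:2, Gus:3, Tao:2, Quy:2, Yui:1, Fay:4, Leo:1
Degrees are not all equal (e.g. deg(Cal)=1 but deg(Fay)=4); not regular.

No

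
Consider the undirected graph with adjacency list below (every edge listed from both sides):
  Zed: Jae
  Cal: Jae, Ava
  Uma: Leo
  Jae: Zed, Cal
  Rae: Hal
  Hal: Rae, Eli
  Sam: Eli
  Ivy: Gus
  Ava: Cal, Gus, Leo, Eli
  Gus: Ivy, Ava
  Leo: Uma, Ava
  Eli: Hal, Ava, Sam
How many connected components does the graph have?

1

Component: {Zed, Cal, Uma, Jae, Rae, Hal, Sam, Ivy, Ava, Gus, Leo, Eli}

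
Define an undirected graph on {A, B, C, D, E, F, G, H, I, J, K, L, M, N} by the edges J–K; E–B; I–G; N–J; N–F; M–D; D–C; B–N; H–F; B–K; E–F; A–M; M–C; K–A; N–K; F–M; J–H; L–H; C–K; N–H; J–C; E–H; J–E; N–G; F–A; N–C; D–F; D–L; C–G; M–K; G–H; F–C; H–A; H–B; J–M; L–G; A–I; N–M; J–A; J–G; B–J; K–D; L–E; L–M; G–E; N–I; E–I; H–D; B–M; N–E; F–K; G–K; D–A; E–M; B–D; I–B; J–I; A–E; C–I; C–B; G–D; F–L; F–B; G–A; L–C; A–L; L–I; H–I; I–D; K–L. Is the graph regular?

Yes

Degrees: A:10, B:10, C:10, D:10, E:10, F:10, G:10, H:10, I:10, J:10, K:10, L:10, M:10, N:10
All degrees equal 10; the graph is regular.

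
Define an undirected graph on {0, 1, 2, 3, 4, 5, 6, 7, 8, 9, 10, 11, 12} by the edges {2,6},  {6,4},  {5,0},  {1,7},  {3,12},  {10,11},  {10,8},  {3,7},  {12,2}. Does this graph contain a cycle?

No

|V| = 13, |E| = 9, number of components = 4.
A forest on 13 vertices with 4 components has exactly 9 edges, which matches — so no cycle.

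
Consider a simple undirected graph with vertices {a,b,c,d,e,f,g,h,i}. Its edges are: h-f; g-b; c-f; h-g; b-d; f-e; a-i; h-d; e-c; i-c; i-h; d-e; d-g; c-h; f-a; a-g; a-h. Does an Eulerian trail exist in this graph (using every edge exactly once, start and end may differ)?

Degrees: a:4, b:2, c:4, d:4, e:3, f:4, g:4, h:6, i:3
Odd-degree vertices: e, i (2 total).
The non-isolated vertices are connected and exactly 2 have odd degree, so an Eulerian trail exists (from e to i).

Yes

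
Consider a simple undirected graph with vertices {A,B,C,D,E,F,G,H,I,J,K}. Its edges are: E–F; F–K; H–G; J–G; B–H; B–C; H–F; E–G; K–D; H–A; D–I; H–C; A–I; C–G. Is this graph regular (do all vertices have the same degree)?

Degrees: A:2, B:2, C:3, D:2, E:2, F:3, G:4, H:5, I:2, J:1, K:2
Degrees are not all equal (e.g. deg(J)=1 but deg(H)=5); not regular.

No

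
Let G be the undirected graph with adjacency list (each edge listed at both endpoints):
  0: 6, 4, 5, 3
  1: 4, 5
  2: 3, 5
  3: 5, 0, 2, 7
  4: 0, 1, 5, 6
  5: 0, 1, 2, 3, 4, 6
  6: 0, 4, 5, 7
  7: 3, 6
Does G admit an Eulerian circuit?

Yes

Degrees: 0:4, 1:2, 2:2, 3:4, 4:4, 5:6, 6:4, 7:2
All degrees are even and the non-isolated vertices are connected — an Eulerian circuit exists.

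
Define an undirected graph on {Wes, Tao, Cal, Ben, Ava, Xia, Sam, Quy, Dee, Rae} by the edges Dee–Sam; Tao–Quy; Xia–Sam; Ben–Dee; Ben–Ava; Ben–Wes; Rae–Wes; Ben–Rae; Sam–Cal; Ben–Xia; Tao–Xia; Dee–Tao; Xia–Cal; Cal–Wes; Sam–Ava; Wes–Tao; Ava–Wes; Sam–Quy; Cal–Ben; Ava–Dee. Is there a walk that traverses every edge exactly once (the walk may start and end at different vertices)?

Degrees: Wes:5, Tao:4, Cal:4, Ben:6, Ava:4, Xia:4, Sam:5, Quy:2, Dee:4, Rae:2
Odd-degree vertices: Wes, Sam (2 total).
With 2 odd-degree vertices and all edges in one connected piece, an Eulerian trail exists (from Wes to Sam).

Yes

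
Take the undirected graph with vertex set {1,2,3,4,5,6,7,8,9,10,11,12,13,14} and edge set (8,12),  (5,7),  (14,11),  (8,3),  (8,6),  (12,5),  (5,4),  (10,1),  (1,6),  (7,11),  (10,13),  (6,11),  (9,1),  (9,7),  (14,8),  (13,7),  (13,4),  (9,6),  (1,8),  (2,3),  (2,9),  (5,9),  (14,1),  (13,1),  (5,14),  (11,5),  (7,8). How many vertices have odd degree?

Degrees: 1:6, 2:2, 3:2, 4:2, 5:6, 6:4, 7:5, 8:6, 9:5, 10:2, 11:4, 12:2, 13:4, 14:4
Odd-degree vertices: 7, 9.

2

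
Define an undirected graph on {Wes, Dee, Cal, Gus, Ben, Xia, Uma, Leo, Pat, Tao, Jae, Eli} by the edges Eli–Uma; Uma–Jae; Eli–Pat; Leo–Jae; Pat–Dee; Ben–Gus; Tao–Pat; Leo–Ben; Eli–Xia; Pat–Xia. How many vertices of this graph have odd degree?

Degrees: Wes:0, Dee:1, Cal:0, Gus:1, Ben:2, Xia:2, Uma:2, Leo:2, Pat:4, Tao:1, Jae:2, Eli:3
Odd-degree vertices: Dee, Gus, Tao, Eli.

4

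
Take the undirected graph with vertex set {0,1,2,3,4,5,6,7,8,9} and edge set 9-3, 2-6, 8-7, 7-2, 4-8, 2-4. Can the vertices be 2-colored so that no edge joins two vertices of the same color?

Yes

Color {0, 1, 4, 5, 6, 7, 9} black and {2, 3, 8} white. No edge joins two same-colored vertices, so the graph is bipartite.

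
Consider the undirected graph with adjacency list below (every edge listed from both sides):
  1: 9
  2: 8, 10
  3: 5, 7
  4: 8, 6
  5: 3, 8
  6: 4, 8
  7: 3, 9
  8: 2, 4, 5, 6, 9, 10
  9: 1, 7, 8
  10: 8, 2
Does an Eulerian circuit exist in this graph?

Degrees: 1:1, 2:2, 3:2, 4:2, 5:2, 6:2, 7:2, 8:6, 9:3, 10:2
Vertices with odd degree: 1, 9. An Eulerian circuit requires all degrees even.

No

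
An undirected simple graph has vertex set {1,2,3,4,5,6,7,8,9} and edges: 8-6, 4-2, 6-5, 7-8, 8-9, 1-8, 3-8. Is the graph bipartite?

Partition the vertices as {4, 5, 8} vs {1, 2, 3, 6, 7, 9}. Each listed edge has one endpoint in each part, so the graph is bipartite.

Yes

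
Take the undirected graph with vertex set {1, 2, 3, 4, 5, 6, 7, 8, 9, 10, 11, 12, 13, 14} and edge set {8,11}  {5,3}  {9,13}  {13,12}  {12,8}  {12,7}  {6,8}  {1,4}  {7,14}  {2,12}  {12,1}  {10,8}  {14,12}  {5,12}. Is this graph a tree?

|V| = 14, |E| = 14.
A tree on 14 vertices has exactly 13 edges; this graph has 14, so it contains a cycle and is not a tree.

No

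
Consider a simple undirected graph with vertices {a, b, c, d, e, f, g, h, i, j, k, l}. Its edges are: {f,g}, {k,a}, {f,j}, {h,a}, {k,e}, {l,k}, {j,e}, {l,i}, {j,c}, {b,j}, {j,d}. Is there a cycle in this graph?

No

The graph has 12 vertices, 11 edges, and 1 connected component.
Since 11 = 12 - 1, the graph is a forest and contains no cycle.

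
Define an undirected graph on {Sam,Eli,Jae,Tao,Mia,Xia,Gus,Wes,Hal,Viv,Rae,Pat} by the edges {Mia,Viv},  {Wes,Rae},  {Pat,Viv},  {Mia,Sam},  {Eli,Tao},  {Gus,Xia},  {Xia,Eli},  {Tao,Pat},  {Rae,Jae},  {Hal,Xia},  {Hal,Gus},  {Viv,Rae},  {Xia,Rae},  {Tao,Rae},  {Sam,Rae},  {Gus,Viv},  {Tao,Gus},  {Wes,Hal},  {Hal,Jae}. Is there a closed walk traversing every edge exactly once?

Degrees: Sam:2, Eli:2, Jae:2, Tao:4, Mia:2, Xia:4, Gus:4, Wes:2, Hal:4, Viv:4, Rae:6, Pat:2
Every vertex has even degree and the edges form a single connected piece, so an Eulerian circuit exists.

Yes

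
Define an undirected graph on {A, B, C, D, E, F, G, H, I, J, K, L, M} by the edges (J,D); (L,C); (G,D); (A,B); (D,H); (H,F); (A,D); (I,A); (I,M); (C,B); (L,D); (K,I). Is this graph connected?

Component: {E}
Component: {A, B, C, D, F, G, H, I, J, K, L, M}
There are 2 separate components, so the graph is not connected.

No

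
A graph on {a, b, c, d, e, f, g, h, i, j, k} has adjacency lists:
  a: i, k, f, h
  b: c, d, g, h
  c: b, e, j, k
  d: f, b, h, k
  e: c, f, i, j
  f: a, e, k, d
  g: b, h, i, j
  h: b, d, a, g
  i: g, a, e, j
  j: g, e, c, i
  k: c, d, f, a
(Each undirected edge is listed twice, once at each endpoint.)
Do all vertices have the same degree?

Degrees: a:4, b:4, c:4, d:4, e:4, f:4, g:4, h:4, i:4, j:4, k:4
Every vertex has degree 4, so the graph is 4-regular.

Yes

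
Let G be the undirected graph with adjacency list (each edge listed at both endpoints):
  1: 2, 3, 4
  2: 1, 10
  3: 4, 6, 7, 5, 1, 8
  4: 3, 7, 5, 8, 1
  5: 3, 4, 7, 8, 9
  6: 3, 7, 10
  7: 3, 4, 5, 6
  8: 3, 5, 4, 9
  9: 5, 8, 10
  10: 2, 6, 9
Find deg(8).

4

Neighbors of 8: 3, 4, 5, 9.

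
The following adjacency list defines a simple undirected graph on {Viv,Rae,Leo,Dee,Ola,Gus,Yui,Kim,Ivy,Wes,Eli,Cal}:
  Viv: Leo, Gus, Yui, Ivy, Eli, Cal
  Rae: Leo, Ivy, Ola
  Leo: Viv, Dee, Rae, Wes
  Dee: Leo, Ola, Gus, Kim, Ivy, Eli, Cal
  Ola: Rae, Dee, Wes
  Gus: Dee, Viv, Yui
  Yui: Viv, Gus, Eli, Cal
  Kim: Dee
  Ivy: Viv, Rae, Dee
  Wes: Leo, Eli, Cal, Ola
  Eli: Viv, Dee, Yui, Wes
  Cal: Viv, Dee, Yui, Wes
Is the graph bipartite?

No

The cycle Viv-Yui-Cal-Viv has length 3, which is odd, so the graph is not bipartite.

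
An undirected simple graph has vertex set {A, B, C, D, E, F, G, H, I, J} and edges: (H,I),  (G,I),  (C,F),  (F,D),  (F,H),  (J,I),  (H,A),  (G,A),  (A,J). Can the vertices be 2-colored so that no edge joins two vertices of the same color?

Yes

Color {B, C, D, E, G, H, J} black and {A, F, I} white. No edge joins two same-colored vertices, so the graph is bipartite.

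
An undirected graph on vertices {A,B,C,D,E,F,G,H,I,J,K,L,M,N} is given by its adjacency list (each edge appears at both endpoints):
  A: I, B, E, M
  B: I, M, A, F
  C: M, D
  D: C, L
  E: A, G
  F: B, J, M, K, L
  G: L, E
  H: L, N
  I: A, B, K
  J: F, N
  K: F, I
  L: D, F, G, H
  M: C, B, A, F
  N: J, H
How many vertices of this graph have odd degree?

2

Degrees: A:4, B:4, C:2, D:2, E:2, F:5, G:2, H:2, I:3, J:2, K:2, L:4, M:4, N:2
Odd-degree vertices: F, I.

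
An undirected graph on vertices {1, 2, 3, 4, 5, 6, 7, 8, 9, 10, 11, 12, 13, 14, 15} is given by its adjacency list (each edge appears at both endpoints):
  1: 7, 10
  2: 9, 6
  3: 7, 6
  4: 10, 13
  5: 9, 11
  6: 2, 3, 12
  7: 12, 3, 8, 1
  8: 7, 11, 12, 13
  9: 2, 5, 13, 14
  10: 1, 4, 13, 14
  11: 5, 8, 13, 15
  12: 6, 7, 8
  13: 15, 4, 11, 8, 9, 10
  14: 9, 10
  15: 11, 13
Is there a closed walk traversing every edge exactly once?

Degrees: 1:2, 2:2, 3:2, 4:2, 5:2, 6:3, 7:4, 8:4, 9:4, 10:4, 11:4, 12:3, 13:6, 14:2, 15:2
Vertices with odd degree: 6, 12. An Eulerian circuit requires all degrees even.

No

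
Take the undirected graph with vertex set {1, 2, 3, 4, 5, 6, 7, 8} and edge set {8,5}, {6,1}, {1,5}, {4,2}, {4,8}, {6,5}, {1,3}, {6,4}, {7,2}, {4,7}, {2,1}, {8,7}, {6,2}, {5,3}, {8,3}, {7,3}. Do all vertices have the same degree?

Degrees: 1:4, 2:4, 3:4, 4:4, 5:4, 6:4, 7:4, 8:4
All degrees equal 4; the graph is regular.

Yes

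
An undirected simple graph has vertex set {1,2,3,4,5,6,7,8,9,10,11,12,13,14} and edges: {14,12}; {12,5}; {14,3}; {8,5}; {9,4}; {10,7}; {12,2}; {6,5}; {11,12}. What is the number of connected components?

5

Component: {1}
Component: {13}
Component: {4, 9}
Component: {7, 10}
Component: {2, 3, 5, 6, 8, 11, 12, 14}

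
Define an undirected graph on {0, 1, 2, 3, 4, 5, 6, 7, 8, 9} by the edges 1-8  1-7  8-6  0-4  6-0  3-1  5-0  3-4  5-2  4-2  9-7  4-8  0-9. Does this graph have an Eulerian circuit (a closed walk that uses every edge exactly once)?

No

Degrees: 0:4, 1:3, 2:2, 3:2, 4:4, 5:2, 6:2, 7:2, 8:3, 9:2
1, 8 have odd degree; an Eulerian circuit needs every degree to be even, so none exists.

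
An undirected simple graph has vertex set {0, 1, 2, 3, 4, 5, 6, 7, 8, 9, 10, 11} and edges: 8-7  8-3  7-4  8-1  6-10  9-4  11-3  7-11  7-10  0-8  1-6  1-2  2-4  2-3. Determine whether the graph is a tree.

The graph has 12 vertices and 14 edges.
It is not connected, so it is not a tree.

No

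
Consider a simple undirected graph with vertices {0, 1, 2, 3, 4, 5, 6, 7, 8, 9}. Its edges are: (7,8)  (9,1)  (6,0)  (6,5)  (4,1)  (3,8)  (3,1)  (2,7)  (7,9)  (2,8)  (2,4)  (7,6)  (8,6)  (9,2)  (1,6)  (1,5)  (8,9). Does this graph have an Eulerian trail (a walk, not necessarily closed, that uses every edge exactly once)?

Degrees: 0:1, 1:5, 2:4, 3:2, 4:2, 5:2, 6:5, 7:4, 8:5, 9:4
Odd-degree vertices: 0, 1, 6, 8 (4 total).
An Eulerian trail requires 0 or 2 odd-degree vertices; here there are 4.

No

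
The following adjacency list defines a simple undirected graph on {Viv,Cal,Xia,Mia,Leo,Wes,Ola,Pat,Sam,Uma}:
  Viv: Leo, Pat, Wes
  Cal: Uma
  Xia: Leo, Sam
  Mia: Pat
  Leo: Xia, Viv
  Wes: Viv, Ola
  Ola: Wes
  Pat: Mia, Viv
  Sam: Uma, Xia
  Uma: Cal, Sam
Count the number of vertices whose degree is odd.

4

Degrees: Viv:3, Cal:1, Xia:2, Mia:1, Leo:2, Wes:2, Ola:1, Pat:2, Sam:2, Uma:2
Odd-degree vertices: Viv, Cal, Mia, Ola.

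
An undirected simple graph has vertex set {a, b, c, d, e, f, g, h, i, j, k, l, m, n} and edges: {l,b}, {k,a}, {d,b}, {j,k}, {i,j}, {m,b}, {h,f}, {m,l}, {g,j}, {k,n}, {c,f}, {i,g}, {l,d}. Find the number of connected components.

Component: {e}
Component: {c, f, h}
Component: {b, d, l, m}
Component: {a, g, i, j, k, n}

4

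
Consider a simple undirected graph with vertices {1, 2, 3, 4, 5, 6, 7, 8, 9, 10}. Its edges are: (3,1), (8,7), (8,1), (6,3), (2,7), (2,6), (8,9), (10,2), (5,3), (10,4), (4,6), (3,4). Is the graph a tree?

The graph has 10 vertices and 12 edges.
Connected but with 12 > 9 edges, so it has a cycle and is not a tree.

No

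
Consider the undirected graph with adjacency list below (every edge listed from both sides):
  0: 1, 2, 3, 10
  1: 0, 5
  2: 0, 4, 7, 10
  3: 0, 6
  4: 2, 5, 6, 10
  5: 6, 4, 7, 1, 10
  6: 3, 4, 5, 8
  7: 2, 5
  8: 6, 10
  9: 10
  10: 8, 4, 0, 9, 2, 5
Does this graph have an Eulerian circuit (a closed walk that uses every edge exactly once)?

Degrees: 0:4, 1:2, 2:4, 3:2, 4:4, 5:5, 6:4, 7:2, 8:2, 9:1, 10:6
5, 9 have odd degree; an Eulerian circuit needs every degree to be even, so none exists.

No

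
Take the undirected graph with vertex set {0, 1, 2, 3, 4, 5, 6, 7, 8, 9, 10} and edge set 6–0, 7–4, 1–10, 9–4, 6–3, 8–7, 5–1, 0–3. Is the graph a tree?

|V| = 11, |E| = 8.
It splits into 4 components, so it cannot be a tree.

No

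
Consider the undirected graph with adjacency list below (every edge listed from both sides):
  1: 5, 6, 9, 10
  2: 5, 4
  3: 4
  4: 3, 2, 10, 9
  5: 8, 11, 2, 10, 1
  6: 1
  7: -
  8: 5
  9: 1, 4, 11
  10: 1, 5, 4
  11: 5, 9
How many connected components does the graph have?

2

Component: {7}
Component: {1, 2, 3, 4, 5, 6, 8, 9, 10, 11}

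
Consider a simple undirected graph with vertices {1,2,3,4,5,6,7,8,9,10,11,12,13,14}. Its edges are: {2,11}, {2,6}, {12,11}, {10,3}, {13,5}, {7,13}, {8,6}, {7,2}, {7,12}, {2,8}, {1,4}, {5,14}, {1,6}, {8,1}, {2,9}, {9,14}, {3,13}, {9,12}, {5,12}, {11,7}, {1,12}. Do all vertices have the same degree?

No

Degrees: 1:4, 2:5, 3:2, 4:1, 5:3, 6:3, 7:4, 8:3, 9:3, 10:1, 11:3, 12:5, 13:3, 14:2
Vertex 4 has degree 1 while 2 has degree 5, so the graph is not regular.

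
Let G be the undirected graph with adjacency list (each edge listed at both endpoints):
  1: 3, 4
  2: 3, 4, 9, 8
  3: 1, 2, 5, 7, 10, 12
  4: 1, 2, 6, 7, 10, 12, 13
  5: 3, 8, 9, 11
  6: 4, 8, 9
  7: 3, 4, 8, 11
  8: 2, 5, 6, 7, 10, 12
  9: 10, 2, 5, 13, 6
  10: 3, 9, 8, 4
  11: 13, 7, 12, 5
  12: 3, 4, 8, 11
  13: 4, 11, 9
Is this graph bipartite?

Yes

Partition the vertices as {3, 4, 8, 9, 11} vs {1, 2, 5, 6, 7, 10, 12, 13}. Each listed edge has one endpoint in each part, so the graph is bipartite.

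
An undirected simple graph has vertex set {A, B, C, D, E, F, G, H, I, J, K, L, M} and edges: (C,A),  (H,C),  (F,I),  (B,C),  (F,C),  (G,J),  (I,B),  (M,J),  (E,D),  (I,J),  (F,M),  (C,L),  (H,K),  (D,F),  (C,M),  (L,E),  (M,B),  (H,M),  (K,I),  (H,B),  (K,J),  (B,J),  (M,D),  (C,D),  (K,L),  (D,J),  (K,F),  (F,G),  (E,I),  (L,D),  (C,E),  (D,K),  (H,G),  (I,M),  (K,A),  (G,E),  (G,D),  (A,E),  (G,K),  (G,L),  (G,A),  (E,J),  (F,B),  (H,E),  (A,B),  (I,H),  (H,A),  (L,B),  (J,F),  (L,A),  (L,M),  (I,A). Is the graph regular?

Degrees: A:8, B:8, C:8, D:8, E:8, F:8, G:8, H:8, I:8, J:8, K:8, L:8, M:8
All degrees equal 8; the graph is regular.

Yes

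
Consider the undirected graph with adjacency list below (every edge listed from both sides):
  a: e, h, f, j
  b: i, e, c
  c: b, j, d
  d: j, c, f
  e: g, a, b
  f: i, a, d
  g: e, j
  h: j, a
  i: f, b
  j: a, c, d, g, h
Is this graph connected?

Yes

A breadth-first search from a visits a, e, h, j, f, g, b, d, c, i — all 10 vertices — so the graph is connected.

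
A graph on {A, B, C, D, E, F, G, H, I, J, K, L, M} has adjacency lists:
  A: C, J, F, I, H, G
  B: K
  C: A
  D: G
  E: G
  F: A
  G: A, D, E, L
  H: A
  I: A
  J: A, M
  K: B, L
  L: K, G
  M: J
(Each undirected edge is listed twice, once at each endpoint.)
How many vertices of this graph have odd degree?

8

Degrees: A:6, B:1, C:1, D:1, E:1, F:1, G:4, H:1, I:1, J:2, K:2, L:2, M:1
Odd-degree vertices: B, C, D, E, F, H, I, M.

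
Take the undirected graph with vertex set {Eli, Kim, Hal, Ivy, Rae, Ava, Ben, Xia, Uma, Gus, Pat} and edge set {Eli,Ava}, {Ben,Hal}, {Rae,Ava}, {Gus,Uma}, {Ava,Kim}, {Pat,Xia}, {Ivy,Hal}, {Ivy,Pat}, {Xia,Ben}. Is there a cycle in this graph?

Yes

|V| = 11, |E| = 9, number of components = 3.
Since 9 > 11 - 3, a cycle must exist; for instance Hal-Ben-Xia-Pat-Ivy-Hal.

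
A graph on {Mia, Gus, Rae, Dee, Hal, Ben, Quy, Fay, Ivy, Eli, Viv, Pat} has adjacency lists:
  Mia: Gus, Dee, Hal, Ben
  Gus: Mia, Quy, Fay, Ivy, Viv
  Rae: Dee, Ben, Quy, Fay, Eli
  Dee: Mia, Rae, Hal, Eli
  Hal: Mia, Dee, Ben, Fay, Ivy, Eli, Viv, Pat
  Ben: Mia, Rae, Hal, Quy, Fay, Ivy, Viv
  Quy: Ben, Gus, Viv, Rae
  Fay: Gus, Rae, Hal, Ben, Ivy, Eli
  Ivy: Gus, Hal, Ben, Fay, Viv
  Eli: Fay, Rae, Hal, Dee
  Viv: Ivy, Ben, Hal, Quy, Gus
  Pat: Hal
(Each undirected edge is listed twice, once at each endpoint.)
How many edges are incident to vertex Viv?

5

Neighbors of Viv: Gus, Hal, Ben, Quy, Ivy.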